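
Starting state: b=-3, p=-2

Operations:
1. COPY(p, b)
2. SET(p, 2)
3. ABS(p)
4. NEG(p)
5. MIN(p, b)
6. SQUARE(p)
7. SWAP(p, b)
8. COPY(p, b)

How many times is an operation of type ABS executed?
1

Counting ABS operations:
Step 3: ABS(p) ← ABS
Total: 1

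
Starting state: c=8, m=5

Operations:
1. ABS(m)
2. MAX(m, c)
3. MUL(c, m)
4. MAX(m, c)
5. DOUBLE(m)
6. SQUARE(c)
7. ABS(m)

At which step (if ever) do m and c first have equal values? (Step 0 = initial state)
Step 2

m and c first become equal after step 2.

Comparing values at each step:
Initial: m=5, c=8
After step 1: m=5, c=8
After step 2: m=8, c=8 ← equal!
After step 3: m=8, c=64
After step 4: m=64, c=64 ← equal!
After step 5: m=128, c=64
After step 6: m=128, c=4096
After step 7: m=128, c=4096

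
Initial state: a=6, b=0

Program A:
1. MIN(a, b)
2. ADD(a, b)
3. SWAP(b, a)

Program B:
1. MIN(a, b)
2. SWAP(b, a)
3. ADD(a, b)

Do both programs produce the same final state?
Yes

Program A final state: a=0, b=0
Program B final state: a=0, b=0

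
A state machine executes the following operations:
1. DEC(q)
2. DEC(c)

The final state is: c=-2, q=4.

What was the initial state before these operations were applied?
c=-1, q=5

Working backwards:
Final state: c=-2, q=4
Before step 2 (DEC(c)): c=-1, q=4
Before step 1 (DEC(q)): c=-1, q=5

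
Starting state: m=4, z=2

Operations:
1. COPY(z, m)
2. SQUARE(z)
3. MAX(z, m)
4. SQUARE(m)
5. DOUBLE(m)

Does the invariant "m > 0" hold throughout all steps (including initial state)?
Yes

The invariant holds at every step.

State at each step:
Initial: m=4, z=2
After step 1: m=4, z=4
After step 2: m=4, z=16
After step 3: m=4, z=16
After step 4: m=16, z=16
After step 5: m=32, z=16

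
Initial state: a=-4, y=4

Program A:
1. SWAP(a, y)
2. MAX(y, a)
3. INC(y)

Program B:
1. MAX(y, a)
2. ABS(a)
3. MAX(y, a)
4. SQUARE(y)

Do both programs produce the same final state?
No

Program A final state: a=4, y=5
Program B final state: a=4, y=16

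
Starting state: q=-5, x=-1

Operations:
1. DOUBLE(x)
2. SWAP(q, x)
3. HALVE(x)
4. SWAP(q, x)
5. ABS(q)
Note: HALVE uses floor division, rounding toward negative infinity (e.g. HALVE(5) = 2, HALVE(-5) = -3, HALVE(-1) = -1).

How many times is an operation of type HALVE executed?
1

Counting HALVE operations:
Step 3: HALVE(x) ← HALVE
Total: 1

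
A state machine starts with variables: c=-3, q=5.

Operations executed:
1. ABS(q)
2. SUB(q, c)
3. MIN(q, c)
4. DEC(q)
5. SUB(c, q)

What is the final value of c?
c = 1

Tracing execution:
Step 1: ABS(q) → c = -3
Step 2: SUB(q, c) → c = -3
Step 3: MIN(q, c) → c = -3
Step 4: DEC(q) → c = -3
Step 5: SUB(c, q) → c = 1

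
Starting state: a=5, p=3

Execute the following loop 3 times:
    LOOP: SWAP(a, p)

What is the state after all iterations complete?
a=3, p=5

Iteration trace:
Start: a=5, p=3
After iteration 1: a=3, p=5
After iteration 2: a=5, p=3
After iteration 3: a=3, p=5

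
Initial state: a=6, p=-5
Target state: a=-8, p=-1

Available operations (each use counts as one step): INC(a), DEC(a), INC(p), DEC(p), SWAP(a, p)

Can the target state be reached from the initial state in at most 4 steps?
No

The target state cannot be reached within 4 steps.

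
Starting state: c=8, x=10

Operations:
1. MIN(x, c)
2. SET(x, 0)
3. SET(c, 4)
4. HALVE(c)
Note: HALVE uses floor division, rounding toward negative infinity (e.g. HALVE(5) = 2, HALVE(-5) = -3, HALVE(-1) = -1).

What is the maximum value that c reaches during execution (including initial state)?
8

Values of c at each step:
Initial: c = 8 ← maximum
After step 1: c = 8
After step 2: c = 8
After step 3: c = 4
After step 4: c = 2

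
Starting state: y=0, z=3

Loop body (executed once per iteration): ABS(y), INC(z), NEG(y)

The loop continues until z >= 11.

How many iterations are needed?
8

Tracing iterations:
Initial: y=0, z=3
After iteration 1: y=0, z=4
After iteration 2: y=0, z=5
After iteration 3: y=0, z=6
After iteration 4: y=0, z=7
After iteration 5: y=0, z=8
After iteration 6: y=0, z=9
After iteration 7: y=0, z=10
After iteration 8: y=0, z=11
z >= 11 now holds, so the loop exits after 8 iterations.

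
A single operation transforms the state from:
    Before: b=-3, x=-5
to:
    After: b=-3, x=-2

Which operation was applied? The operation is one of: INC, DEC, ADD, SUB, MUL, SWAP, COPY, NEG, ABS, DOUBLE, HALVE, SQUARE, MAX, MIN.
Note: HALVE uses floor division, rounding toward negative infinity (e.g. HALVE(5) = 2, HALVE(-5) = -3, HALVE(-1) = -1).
SUB(x, b)

Analyzing the change:
Before: b=-3, x=-5
After: b=-3, x=-2
Variable x changed from -5 to -2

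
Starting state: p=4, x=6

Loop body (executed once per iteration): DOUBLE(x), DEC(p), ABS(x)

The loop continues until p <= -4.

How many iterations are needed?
8

Tracing iterations:
Initial: p=4, x=6
After iteration 1: p=3, x=12
After iteration 2: p=2, x=24
After iteration 3: p=1, x=48
After iteration 4: p=0, x=96
After iteration 5: p=-1, x=192
After iteration 6: p=-2, x=384
After iteration 7: p=-3, x=768
After iteration 8: p=-4, x=1536
p <= -4 now holds, so the loop exits after 8 iterations.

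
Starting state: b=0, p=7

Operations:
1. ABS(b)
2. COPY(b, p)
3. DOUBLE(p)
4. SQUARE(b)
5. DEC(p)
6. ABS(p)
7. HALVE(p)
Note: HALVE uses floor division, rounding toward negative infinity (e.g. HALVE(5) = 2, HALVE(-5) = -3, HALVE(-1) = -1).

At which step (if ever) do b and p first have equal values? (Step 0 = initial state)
Step 2

b and p first become equal after step 2.

Comparing values at each step:
Initial: b=0, p=7
After step 1: b=0, p=7
After step 2: b=7, p=7 ← equal!
After step 3: b=7, p=14
After step 4: b=49, p=14
After step 5: b=49, p=13
After step 6: b=49, p=13
After step 7: b=49, p=6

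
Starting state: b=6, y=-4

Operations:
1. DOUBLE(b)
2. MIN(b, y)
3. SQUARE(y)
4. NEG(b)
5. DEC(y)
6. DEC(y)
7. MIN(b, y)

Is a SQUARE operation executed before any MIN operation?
No

First SQUARE: step 3
First MIN: step 2
Since 3 > 2, MIN comes first.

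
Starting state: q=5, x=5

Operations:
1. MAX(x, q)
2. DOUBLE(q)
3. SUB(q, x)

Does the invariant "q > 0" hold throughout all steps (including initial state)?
Yes

The invariant holds at every step.

State at each step:
Initial: q=5, x=5
After step 1: q=5, x=5
After step 2: q=10, x=5
After step 3: q=5, x=5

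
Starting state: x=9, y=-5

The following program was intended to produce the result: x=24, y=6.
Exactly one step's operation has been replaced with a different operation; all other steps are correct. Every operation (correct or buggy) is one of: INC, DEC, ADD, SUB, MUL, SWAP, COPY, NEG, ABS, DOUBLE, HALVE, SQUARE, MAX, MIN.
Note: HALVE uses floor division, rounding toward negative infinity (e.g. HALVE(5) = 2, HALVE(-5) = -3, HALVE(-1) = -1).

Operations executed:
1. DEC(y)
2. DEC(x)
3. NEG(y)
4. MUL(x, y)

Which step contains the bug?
Step 2

Trace with buggy code:
Initial: x=9, y=-5
After step 1: x=9, y=-6
After step 2: x=8, y=-6
After step 3: x=8, y=6
After step 4: x=48, y=6
Actual final x=48, y=6 ≠ expected x=24, y=6.
Step 2 is the only position where a single-operation replacement can produce the expected result.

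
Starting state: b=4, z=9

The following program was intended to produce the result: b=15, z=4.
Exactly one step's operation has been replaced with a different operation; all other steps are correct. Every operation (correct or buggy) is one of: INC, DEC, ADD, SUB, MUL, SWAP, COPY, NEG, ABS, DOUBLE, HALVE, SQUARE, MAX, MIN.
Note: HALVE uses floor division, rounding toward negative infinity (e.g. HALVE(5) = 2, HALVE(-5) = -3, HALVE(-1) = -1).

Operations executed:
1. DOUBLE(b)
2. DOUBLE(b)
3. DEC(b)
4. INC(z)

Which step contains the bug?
Step 4

Trace with buggy code:
Initial: b=4, z=9
After step 1: b=8, z=9
After step 2: b=16, z=9
After step 3: b=15, z=9
After step 4: b=15, z=10
Actual final b=15, z=10 ≠ expected b=15, z=4.
Step 4 is the only position where a single-operation replacement can produce the expected result.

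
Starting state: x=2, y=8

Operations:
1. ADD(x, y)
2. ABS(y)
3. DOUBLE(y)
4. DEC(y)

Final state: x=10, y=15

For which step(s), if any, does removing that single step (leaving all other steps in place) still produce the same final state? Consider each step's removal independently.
Step(s) 2

Testing removal of each single step:
Without step 1: final = x=2, y=15 (different)
Without step 2: final = x=10, y=15 (same)
Without step 3: final = x=10, y=7 (different)
Without step 4: final = x=10, y=16 (different)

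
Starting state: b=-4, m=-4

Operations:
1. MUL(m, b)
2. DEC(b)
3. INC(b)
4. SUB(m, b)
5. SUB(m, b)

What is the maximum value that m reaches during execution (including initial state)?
24

Values of m at each step:
Initial: m = -4
After step 1: m = 16
After step 2: m = 16
After step 3: m = 16
After step 4: m = 20
After step 5: m = 24 ← maximum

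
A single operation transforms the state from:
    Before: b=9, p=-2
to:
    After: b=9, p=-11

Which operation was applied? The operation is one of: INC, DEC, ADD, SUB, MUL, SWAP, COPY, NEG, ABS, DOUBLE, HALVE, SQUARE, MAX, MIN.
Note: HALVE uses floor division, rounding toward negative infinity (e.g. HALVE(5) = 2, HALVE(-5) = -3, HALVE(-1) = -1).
SUB(p, b)

Analyzing the change:
Before: b=9, p=-2
After: b=9, p=-11
Variable p changed from -2 to -11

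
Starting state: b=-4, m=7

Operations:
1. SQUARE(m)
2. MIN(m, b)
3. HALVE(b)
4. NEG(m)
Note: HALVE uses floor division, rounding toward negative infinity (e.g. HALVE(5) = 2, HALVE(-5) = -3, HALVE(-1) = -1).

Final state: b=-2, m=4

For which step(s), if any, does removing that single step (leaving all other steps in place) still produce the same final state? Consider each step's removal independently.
Step(s) 1

Testing removal of each single step:
Without step 1: final = b=-2, m=4 (same)
Without step 2: final = b=-2, m=-49 (different)
Without step 3: final = b=-4, m=4 (different)
Without step 4: final = b=-2, m=-4 (different)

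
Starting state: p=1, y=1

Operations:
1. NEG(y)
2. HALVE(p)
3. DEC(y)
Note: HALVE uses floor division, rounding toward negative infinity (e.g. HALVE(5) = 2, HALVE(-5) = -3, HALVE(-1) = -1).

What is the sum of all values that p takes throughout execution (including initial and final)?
2

Values of p at each step:
Initial: p = 1
After step 1: p = 1
After step 2: p = 0
After step 3: p = 0
Sum = 1 + 1 + 0 + 0 = 2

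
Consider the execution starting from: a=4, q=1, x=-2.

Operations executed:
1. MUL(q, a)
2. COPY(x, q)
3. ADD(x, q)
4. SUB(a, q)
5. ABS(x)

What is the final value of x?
x = 8

Tracing execution:
Step 1: MUL(q, a) → x = -2
Step 2: COPY(x, q) → x = 4
Step 3: ADD(x, q) → x = 8
Step 4: SUB(a, q) → x = 8
Step 5: ABS(x) → x = 8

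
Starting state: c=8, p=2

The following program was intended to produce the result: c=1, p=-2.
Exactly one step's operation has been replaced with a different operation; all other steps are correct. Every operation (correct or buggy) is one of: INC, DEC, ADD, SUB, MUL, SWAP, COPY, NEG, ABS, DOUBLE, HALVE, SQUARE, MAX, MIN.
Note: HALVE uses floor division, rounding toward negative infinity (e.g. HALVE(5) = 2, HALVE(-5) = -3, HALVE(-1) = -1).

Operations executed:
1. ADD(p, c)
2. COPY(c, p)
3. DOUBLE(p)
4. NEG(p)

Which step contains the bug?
Step 1

Trace with buggy code:
Initial: c=8, p=2
After step 1: c=8, p=10
After step 2: c=10, p=10
After step 3: c=10, p=20
After step 4: c=10, p=-20
Actual final c=10, p=-20 ≠ expected c=1, p=-2.
Step 1 is the only position where a single-operation replacement can produce the expected result.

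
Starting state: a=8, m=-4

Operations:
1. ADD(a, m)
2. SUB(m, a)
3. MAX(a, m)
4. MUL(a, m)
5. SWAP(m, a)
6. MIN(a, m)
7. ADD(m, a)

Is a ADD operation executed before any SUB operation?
Yes

First ADD: step 1
First SUB: step 2
Since 1 < 2, ADD comes first.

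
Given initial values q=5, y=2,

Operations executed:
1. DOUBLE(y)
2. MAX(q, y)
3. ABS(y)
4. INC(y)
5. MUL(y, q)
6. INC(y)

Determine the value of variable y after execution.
y = 26

Tracing execution:
Step 1: DOUBLE(y) → y = 4
Step 2: MAX(q, y) → y = 4
Step 3: ABS(y) → y = 4
Step 4: INC(y) → y = 5
Step 5: MUL(y, q) → y = 25
Step 6: INC(y) → y = 26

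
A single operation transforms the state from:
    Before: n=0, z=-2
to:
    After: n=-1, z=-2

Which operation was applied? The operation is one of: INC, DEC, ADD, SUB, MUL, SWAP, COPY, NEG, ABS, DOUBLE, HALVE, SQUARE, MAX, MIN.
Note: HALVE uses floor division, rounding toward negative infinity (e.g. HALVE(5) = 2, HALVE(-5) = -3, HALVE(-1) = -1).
DEC(n)

Analyzing the change:
Before: n=0, z=-2
After: n=-1, z=-2
Variable n changed from 0 to -1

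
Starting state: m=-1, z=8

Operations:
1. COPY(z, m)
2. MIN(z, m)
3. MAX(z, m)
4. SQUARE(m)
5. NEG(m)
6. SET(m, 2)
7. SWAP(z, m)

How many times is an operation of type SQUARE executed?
1

Counting SQUARE operations:
Step 4: SQUARE(m) ← SQUARE
Total: 1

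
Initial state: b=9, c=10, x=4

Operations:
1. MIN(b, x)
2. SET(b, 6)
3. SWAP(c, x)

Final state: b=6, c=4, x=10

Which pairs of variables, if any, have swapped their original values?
(c, x)

Comparing initial and final values:
c: 10 → 4
x: 4 → 10
b: 9 → 6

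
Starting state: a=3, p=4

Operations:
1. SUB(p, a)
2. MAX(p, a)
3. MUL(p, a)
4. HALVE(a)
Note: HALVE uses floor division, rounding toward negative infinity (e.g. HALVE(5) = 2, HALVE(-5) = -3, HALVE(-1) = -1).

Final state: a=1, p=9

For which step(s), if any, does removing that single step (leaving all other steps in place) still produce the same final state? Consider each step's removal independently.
None - removing any single step changes the final result

Testing removal of each single step:
Without step 1: final = a=1, p=12 (different)
Without step 2: final = a=1, p=3 (different)
Without step 3: final = a=1, p=3 (different)
Without step 4: final = a=3, p=9 (different)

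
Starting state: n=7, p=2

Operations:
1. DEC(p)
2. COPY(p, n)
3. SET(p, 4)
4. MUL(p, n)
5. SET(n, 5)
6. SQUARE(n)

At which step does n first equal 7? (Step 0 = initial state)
Step 0

Tracing n:
Initial: n = 7 ← first occurrence
After step 1: n = 7
After step 2: n = 7
After step 3: n = 7
After step 4: n = 7
After step 5: n = 5
After step 6: n = 25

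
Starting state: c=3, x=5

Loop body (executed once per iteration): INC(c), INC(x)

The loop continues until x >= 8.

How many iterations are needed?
3

Tracing iterations:
Initial: c=3, x=5
After iteration 1: c=4, x=6
After iteration 2: c=5, x=7
After iteration 3: c=6, x=8
x >= 8 now holds, so the loop exits after 3 iterations.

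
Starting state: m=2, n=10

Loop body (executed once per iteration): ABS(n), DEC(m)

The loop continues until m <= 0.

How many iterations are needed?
2

Tracing iterations:
Initial: m=2, n=10
After iteration 1: m=1, n=10
After iteration 2: m=0, n=10
m <= 0 now holds, so the loop exits after 2 iterations.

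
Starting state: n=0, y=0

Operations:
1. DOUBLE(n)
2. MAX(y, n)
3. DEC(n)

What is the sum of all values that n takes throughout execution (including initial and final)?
-1

Values of n at each step:
Initial: n = 0
After step 1: n = 0
After step 2: n = 0
After step 3: n = -1
Sum = 0 + 0 + 0 + -1 = -1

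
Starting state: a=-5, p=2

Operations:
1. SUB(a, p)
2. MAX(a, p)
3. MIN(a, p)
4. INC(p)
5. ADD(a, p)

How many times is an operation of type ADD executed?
1

Counting ADD operations:
Step 5: ADD(a, p) ← ADD
Total: 1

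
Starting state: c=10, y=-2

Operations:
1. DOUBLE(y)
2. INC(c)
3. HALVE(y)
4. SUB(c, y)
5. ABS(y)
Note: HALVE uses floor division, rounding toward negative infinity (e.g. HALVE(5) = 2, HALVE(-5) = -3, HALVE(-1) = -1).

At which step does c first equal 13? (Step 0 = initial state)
Step 4

Tracing c:
Initial: c = 10
After step 1: c = 10
After step 2: c = 11
After step 3: c = 11
After step 4: c = 13 ← first occurrence
After step 5: c = 13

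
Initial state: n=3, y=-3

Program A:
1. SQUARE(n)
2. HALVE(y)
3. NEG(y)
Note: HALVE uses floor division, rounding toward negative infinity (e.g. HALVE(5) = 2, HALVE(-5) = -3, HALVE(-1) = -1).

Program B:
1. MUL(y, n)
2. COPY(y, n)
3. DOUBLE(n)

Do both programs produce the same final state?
No

Program A final state: n=9, y=2
Program B final state: n=6, y=3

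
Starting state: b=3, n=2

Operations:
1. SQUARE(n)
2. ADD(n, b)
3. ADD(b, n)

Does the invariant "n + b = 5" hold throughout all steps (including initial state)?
No, violated after step 1

The invariant is violated after step 1.

State at each step:
Initial: b=3, n=2
After step 1: b=3, n=4
After step 2: b=3, n=7
After step 3: b=10, n=7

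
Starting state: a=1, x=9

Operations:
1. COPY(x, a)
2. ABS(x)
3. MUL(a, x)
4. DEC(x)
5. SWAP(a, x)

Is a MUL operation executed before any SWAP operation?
Yes

First MUL: step 3
First SWAP: step 5
Since 3 < 5, MUL comes first.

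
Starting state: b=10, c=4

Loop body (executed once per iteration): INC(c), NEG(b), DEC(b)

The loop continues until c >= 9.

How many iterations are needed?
5

Tracing iterations:
Initial: b=10, c=4
After iteration 1: b=-11, c=5
After iteration 2: b=10, c=6
After iteration 3: b=-11, c=7
After iteration 4: b=10, c=8
After iteration 5: b=-11, c=9
c >= 9 now holds, so the loop exits after 5 iterations.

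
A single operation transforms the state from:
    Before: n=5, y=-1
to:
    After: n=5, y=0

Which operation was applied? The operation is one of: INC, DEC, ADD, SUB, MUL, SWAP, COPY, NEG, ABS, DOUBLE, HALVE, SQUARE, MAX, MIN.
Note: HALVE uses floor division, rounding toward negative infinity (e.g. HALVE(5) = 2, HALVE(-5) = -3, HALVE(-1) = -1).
INC(y)

Analyzing the change:
Before: n=5, y=-1
After: n=5, y=0
Variable y changed from -1 to 0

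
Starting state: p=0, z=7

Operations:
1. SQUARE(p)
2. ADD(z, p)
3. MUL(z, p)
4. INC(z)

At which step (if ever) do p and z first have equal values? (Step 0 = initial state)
Step 3

p and z first become equal after step 3.

Comparing values at each step:
Initial: p=0, z=7
After step 1: p=0, z=7
After step 2: p=0, z=7
After step 3: p=0, z=0 ← equal!
After step 4: p=0, z=1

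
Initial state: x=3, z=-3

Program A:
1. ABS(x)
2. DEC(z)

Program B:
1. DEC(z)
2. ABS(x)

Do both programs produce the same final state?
Yes

Program A final state: x=3, z=-4
Program B final state: x=3, z=-4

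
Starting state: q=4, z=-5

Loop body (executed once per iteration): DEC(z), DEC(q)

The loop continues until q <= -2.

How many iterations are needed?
6

Tracing iterations:
Initial: q=4, z=-5
After iteration 1: q=3, z=-6
After iteration 2: q=2, z=-7
After iteration 3: q=1, z=-8
After iteration 4: q=0, z=-9
After iteration 5: q=-1, z=-10
After iteration 6: q=-2, z=-11
q <= -2 now holds, so the loop exits after 6 iterations.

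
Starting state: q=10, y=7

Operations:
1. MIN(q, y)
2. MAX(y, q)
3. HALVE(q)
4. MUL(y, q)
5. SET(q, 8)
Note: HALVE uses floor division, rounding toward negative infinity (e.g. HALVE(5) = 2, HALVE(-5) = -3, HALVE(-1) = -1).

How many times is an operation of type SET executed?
1

Counting SET operations:
Step 5: SET(q, 8) ← SET
Total: 1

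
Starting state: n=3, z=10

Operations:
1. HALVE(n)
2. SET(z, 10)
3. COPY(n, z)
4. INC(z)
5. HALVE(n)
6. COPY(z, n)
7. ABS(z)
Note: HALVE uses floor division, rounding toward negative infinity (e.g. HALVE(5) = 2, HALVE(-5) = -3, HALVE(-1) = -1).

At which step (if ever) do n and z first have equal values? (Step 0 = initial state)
Step 3

n and z first become equal after step 3.

Comparing values at each step:
Initial: n=3, z=10
After step 1: n=1, z=10
After step 2: n=1, z=10
After step 3: n=10, z=10 ← equal!
After step 4: n=10, z=11
After step 5: n=5, z=11
After step 6: n=5, z=5 ← equal!
After step 7: n=5, z=5 ← equal!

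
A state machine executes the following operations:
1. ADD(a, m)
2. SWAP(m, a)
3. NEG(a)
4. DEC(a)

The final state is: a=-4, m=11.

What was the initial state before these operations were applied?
a=8, m=3

Working backwards:
Final state: a=-4, m=11
Before step 4 (DEC(a)): a=-3, m=11
Before step 3 (NEG(a)): a=3, m=11
Before step 2 (SWAP(m, a)): a=11, m=3
Before step 1 (ADD(a, m)): a=8, m=3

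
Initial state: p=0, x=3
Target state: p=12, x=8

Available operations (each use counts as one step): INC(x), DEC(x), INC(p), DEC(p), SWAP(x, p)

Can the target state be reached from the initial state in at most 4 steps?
No

The target state cannot be reached within 4 steps.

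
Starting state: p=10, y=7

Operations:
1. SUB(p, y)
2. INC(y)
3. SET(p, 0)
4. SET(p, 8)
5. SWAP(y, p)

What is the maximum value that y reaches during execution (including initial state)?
8

Values of y at each step:
Initial: y = 7
After step 1: y = 7
After step 2: y = 8 ← maximum
After step 3: y = 8
After step 4: y = 8
After step 5: y = 8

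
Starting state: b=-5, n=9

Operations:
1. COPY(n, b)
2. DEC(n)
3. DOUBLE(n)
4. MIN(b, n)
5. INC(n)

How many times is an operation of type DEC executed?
1

Counting DEC operations:
Step 2: DEC(n) ← DEC
Total: 1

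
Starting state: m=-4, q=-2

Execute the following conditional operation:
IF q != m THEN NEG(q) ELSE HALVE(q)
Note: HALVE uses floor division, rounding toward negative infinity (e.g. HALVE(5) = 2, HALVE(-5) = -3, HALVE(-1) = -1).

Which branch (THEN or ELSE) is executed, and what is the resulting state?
Branch: THEN, Final state: m=-4, q=2

Evaluating condition: q != m
q = -2, m = -4
Condition is True, so THEN branch executes
After NEG(q): m=-4, q=2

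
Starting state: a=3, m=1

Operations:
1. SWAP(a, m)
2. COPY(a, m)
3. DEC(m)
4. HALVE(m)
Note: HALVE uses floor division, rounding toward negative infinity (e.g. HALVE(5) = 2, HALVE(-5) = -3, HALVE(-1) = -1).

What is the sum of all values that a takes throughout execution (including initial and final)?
13

Values of a at each step:
Initial: a = 3
After step 1: a = 1
After step 2: a = 3
After step 3: a = 3
After step 4: a = 3
Sum = 3 + 1 + 3 + 3 + 3 = 13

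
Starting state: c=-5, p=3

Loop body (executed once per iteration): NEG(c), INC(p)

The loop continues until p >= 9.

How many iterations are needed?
6

Tracing iterations:
Initial: c=-5, p=3
After iteration 1: c=5, p=4
After iteration 2: c=-5, p=5
After iteration 3: c=5, p=6
After iteration 4: c=-5, p=7
After iteration 5: c=5, p=8
After iteration 6: c=-5, p=9
p >= 9 now holds, so the loop exits after 6 iterations.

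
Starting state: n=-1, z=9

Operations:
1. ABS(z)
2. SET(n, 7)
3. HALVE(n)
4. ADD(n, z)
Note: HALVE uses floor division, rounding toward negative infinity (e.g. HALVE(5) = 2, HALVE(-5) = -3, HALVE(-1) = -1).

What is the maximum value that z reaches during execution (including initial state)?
9

Values of z at each step:
Initial: z = 9 ← maximum
After step 1: z = 9
After step 2: z = 9
After step 3: z = 9
After step 4: z = 9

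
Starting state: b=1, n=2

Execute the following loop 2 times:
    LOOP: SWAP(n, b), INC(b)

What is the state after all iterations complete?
b=2, n=3

Iteration trace:
Start: b=1, n=2
After iteration 1: b=3, n=1
After iteration 2: b=2, n=3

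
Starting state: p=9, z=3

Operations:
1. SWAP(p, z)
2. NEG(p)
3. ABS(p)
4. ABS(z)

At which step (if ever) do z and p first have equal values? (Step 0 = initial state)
Never

z and p never become equal during execution.

Comparing values at each step:
Initial: z=3, p=9
After step 1: z=9, p=3
After step 2: z=9, p=-3
After step 3: z=9, p=3
After step 4: z=9, p=3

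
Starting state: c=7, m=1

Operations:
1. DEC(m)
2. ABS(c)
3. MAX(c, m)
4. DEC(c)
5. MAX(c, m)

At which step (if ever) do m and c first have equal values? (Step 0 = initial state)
Never

m and c never become equal during execution.

Comparing values at each step:
Initial: m=1, c=7
After step 1: m=0, c=7
After step 2: m=0, c=7
After step 3: m=0, c=7
After step 4: m=0, c=6
After step 5: m=0, c=6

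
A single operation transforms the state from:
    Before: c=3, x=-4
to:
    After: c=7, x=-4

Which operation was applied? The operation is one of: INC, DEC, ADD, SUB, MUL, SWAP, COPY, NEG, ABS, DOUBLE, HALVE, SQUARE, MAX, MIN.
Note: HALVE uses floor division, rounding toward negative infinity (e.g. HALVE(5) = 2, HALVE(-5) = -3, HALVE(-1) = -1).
SUB(c, x)

Analyzing the change:
Before: c=3, x=-4
After: c=7, x=-4
Variable c changed from 3 to 7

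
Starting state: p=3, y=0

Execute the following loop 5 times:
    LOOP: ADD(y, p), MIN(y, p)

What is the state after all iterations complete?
p=3, y=3

Iteration trace:
Start: p=3, y=0
After iteration 1: p=3, y=3
After iteration 2: p=3, y=3
After iteration 3: p=3, y=3
After iteration 4: p=3, y=3
After iteration 5: p=3, y=3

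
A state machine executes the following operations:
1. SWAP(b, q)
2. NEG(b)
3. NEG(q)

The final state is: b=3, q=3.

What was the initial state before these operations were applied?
b=-3, q=-3

Working backwards:
Final state: b=3, q=3
Before step 3 (NEG(q)): b=3, q=-3
Before step 2 (NEG(b)): b=-3, q=-3
Before step 1 (SWAP(b, q)): b=-3, q=-3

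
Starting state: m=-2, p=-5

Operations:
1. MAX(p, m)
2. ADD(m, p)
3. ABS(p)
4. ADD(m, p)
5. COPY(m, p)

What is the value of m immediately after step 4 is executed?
m = -2

Tracing m through execution:
Initial: m = -2
After step 1 (MAX(p, m)): m = -2
After step 2 (ADD(m, p)): m = -4
After step 3 (ABS(p)): m = -4
After step 4 (ADD(m, p)): m = -2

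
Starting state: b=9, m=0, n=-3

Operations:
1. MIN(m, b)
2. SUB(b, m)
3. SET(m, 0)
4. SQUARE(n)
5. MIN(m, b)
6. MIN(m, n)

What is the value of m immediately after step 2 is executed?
m = 0

Tracing m through execution:
Initial: m = 0
After step 1 (MIN(m, b)): m = 0
After step 2 (SUB(b, m)): m = 0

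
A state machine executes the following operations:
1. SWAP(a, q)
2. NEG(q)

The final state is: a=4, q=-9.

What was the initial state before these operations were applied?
a=9, q=4

Working backwards:
Final state: a=4, q=-9
Before step 2 (NEG(q)): a=4, q=9
Before step 1 (SWAP(a, q)): a=9, q=4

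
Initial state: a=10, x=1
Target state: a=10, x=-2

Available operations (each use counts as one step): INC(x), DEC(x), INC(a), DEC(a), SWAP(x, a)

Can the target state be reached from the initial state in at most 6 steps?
Yes

Path (3 steps): DEC(x) → DEC(x) → DEC(x)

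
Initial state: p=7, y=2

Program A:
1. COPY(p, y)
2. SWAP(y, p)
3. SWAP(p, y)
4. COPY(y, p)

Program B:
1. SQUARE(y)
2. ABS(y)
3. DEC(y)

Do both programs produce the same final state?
No

Program A final state: p=2, y=2
Program B final state: p=7, y=3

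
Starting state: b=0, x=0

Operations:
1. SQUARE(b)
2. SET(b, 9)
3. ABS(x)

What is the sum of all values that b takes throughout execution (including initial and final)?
18

Values of b at each step:
Initial: b = 0
After step 1: b = 0
After step 2: b = 9
After step 3: b = 9
Sum = 0 + 0 + 9 + 9 = 18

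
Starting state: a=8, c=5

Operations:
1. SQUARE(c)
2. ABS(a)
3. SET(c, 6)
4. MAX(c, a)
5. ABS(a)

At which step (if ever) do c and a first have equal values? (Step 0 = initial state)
Step 4

c and a first become equal after step 4.

Comparing values at each step:
Initial: c=5, a=8
After step 1: c=25, a=8
After step 2: c=25, a=8
After step 3: c=6, a=8
After step 4: c=8, a=8 ← equal!
After step 5: c=8, a=8 ← equal!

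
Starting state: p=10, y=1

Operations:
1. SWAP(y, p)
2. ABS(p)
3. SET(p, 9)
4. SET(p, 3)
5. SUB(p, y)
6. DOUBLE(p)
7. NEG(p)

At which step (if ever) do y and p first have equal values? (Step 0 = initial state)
Never

y and p never become equal during execution.

Comparing values at each step:
Initial: y=1, p=10
After step 1: y=10, p=1
After step 2: y=10, p=1
After step 3: y=10, p=9
After step 4: y=10, p=3
After step 5: y=10, p=-7
After step 6: y=10, p=-14
After step 7: y=10, p=14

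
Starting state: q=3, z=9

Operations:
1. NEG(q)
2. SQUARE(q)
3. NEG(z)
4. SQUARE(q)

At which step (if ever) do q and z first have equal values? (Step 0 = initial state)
Step 2

q and z first become equal after step 2.

Comparing values at each step:
Initial: q=3, z=9
After step 1: q=-3, z=9
After step 2: q=9, z=9 ← equal!
After step 3: q=9, z=-9
After step 4: q=81, z=-9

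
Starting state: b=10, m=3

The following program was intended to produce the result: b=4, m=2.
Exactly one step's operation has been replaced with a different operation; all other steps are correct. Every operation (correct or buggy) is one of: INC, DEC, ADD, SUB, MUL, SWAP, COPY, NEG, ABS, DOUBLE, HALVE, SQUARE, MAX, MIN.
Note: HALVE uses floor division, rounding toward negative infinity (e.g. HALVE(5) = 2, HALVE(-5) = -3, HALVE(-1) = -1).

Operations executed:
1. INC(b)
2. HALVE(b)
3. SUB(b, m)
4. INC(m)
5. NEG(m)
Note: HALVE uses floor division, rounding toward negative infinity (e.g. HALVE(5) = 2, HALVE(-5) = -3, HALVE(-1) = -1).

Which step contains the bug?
Step 5

Trace with buggy code:
Initial: b=10, m=3
After step 1: b=11, m=3
After step 2: b=5, m=3
After step 3: b=2, m=3
After step 4: b=2, m=4
After step 5: b=2, m=-4
Actual final b=2, m=-4 ≠ expected b=4, m=2.
Step 5 is the only position where a single-operation replacement can produce the expected result.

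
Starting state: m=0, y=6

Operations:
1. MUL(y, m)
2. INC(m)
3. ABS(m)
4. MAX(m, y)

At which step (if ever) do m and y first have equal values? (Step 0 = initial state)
Step 1

m and y first become equal after step 1.

Comparing values at each step:
Initial: m=0, y=6
After step 1: m=0, y=0 ← equal!
After step 2: m=1, y=0
After step 3: m=1, y=0
After step 4: m=1, y=0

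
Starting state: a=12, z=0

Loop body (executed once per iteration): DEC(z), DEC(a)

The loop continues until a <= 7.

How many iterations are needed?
5

Tracing iterations:
Initial: a=12, z=0
After iteration 1: a=11, z=-1
After iteration 2: a=10, z=-2
After iteration 3: a=9, z=-3
After iteration 4: a=8, z=-4
After iteration 5: a=7, z=-5
a <= 7 now holds, so the loop exits after 5 iterations.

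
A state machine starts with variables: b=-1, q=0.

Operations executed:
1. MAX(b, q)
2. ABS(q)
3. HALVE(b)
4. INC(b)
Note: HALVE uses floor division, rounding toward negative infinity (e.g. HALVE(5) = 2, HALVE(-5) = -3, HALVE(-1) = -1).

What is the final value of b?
b = 1

Tracing execution:
Step 1: MAX(b, q) → b = 0
Step 2: ABS(q) → b = 0
Step 3: HALVE(b) → b = 0
Step 4: INC(b) → b = 1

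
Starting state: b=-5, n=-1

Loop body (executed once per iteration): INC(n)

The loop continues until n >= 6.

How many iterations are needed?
7

Tracing iterations:
Initial: b=-5, n=-1
After iteration 1: b=-5, n=0
After iteration 2: b=-5, n=1
After iteration 3: b=-5, n=2
After iteration 4: b=-5, n=3
After iteration 5: b=-5, n=4
After iteration 6: b=-5, n=5
After iteration 7: b=-5, n=6
n >= 6 now holds, so the loop exits after 7 iterations.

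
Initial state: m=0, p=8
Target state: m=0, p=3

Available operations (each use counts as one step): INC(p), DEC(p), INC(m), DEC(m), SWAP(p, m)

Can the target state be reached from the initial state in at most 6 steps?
Yes

Path (5 steps): DEC(p) → DEC(p) → DEC(p) → DEC(p) → DEC(p)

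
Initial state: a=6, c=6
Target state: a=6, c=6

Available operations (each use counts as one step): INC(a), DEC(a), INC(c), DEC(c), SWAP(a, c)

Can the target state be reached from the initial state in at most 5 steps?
Yes

Path (0 steps): 0 steps (already at target)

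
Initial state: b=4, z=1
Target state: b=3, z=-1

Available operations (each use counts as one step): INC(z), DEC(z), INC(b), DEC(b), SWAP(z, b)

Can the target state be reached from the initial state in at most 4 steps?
Yes

Path (3 steps): DEC(z) → DEC(z) → DEC(b)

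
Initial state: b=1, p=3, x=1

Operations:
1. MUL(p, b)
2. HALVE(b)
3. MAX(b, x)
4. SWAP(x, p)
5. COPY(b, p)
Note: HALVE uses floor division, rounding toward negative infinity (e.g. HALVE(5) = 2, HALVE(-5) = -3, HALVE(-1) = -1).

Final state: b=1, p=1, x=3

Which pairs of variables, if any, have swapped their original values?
(p, x)

Comparing initial and final values:
p: 3 → 1
b: 1 → 1
x: 1 → 3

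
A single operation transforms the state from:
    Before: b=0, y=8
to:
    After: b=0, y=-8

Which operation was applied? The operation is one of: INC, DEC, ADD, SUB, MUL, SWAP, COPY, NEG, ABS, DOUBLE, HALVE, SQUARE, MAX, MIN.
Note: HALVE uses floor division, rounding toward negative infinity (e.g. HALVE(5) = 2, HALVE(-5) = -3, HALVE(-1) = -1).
NEG(y)

Analyzing the change:
Before: b=0, y=8
After: b=0, y=-8
Variable y changed from 8 to -8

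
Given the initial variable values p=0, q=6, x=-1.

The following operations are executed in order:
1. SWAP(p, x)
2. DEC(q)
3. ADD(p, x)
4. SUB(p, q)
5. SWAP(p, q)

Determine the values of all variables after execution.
{p: 5, q: -6, x: 0}

Step-by-step execution:
Initial: p=0, q=6, x=-1
After step 1 (SWAP(p, x)): p=-1, q=6, x=0
After step 2 (DEC(q)): p=-1, q=5, x=0
After step 3 (ADD(p, x)): p=-1, q=5, x=0
After step 4 (SUB(p, q)): p=-6, q=5, x=0
After step 5 (SWAP(p, q)): p=5, q=-6, x=0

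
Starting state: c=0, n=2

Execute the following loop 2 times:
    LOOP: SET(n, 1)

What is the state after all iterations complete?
c=0, n=1

Iteration trace:
Start: c=0, n=2
After iteration 1: c=0, n=1
After iteration 2: c=0, n=1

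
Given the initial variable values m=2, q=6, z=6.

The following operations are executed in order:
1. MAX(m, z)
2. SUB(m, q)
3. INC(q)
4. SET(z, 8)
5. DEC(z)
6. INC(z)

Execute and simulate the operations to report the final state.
{m: 0, q: 7, z: 8}

Step-by-step execution:
Initial: m=2, q=6, z=6
After step 1 (MAX(m, z)): m=6, q=6, z=6
After step 2 (SUB(m, q)): m=0, q=6, z=6
After step 3 (INC(q)): m=0, q=7, z=6
After step 4 (SET(z, 8)): m=0, q=7, z=8
After step 5 (DEC(z)): m=0, q=7, z=7
After step 6 (INC(z)): m=0, q=7, z=8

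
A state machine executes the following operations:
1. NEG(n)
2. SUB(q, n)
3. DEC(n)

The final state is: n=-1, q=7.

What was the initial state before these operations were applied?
n=0, q=7

Working backwards:
Final state: n=-1, q=7
Before step 3 (DEC(n)): n=0, q=7
Before step 2 (SUB(q, n)): n=0, q=7
Before step 1 (NEG(n)): n=0, q=7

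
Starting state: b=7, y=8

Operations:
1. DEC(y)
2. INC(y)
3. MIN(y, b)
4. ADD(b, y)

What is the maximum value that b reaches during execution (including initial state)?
14

Values of b at each step:
Initial: b = 7
After step 1: b = 7
After step 2: b = 7
After step 3: b = 7
After step 4: b = 14 ← maximum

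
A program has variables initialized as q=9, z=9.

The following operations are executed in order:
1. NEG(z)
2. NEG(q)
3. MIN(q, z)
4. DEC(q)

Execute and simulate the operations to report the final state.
{q: -10, z: -9}

Step-by-step execution:
Initial: q=9, z=9
After step 1 (NEG(z)): q=9, z=-9
After step 2 (NEG(q)): q=-9, z=-9
After step 3 (MIN(q, z)): q=-9, z=-9
After step 4 (DEC(q)): q=-10, z=-9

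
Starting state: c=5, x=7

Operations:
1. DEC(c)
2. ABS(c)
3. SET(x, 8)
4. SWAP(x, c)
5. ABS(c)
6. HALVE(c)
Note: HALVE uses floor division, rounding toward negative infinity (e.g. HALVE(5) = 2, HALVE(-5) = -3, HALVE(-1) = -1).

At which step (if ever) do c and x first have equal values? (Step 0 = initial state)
Step 6

c and x first become equal after step 6.

Comparing values at each step:
Initial: c=5, x=7
After step 1: c=4, x=7
After step 2: c=4, x=7
After step 3: c=4, x=8
After step 4: c=8, x=4
After step 5: c=8, x=4
After step 6: c=4, x=4 ← equal!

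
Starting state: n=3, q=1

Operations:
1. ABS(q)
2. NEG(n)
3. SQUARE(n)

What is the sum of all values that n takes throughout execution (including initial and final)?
12

Values of n at each step:
Initial: n = 3
After step 1: n = 3
After step 2: n = -3
After step 3: n = 9
Sum = 3 + 3 + -3 + 9 = 12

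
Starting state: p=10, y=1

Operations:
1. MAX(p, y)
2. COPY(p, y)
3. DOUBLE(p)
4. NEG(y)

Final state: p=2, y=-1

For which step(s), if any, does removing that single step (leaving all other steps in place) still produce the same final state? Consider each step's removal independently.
Step(s) 1

Testing removal of each single step:
Without step 1: final = p=2, y=-1 (same)
Without step 2: final = p=20, y=-1 (different)
Without step 3: final = p=1, y=-1 (different)
Without step 4: final = p=2, y=1 (different)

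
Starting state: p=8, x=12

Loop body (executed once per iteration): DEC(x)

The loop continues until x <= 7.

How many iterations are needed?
5

Tracing iterations:
Initial: p=8, x=12
After iteration 1: p=8, x=11
After iteration 2: p=8, x=10
After iteration 3: p=8, x=9
After iteration 4: p=8, x=8
After iteration 5: p=8, x=7
x <= 7 now holds, so the loop exits after 5 iterations.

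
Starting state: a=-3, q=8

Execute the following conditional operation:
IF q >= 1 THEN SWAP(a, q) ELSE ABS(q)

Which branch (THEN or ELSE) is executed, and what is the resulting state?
Branch: THEN, Final state: a=8, q=-3

Evaluating condition: q >= 1
q = 8
Condition is True, so THEN branch executes
After SWAP(a, q): a=8, q=-3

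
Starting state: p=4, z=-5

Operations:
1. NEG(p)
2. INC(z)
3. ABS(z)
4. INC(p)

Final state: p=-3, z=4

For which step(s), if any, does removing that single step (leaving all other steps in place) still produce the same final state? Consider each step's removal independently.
None - removing any single step changes the final result

Testing removal of each single step:
Without step 1: final = p=5, z=4 (different)
Without step 2: final = p=-3, z=5 (different)
Without step 3: final = p=-3, z=-4 (different)
Without step 4: final = p=-4, z=4 (different)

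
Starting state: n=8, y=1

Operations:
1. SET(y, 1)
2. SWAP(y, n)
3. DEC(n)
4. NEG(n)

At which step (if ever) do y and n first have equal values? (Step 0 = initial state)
Never

y and n never become equal during execution.

Comparing values at each step:
Initial: y=1, n=8
After step 1: y=1, n=8
After step 2: y=8, n=1
After step 3: y=8, n=0
After step 4: y=8, n=0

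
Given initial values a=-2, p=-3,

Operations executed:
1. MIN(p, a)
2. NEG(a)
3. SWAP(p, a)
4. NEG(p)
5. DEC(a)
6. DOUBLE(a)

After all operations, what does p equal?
p = -2

Tracing execution:
Step 1: MIN(p, a) → p = -3
Step 2: NEG(a) → p = -3
Step 3: SWAP(p, a) → p = 2
Step 4: NEG(p) → p = -2
Step 5: DEC(a) → p = -2
Step 6: DOUBLE(a) → p = -2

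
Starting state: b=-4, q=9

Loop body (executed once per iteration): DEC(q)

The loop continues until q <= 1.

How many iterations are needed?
8

Tracing iterations:
Initial: b=-4, q=9
After iteration 1: b=-4, q=8
After iteration 2: b=-4, q=7
After iteration 3: b=-4, q=6
After iteration 4: b=-4, q=5
After iteration 5: b=-4, q=4
After iteration 6: b=-4, q=3
After iteration 7: b=-4, q=2
After iteration 8: b=-4, q=1
q <= 1 now holds, so the loop exits after 8 iterations.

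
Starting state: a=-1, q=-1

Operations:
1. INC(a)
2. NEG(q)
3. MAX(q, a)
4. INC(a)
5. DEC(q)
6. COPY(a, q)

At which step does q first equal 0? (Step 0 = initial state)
Step 5

Tracing q:
Initial: q = -1
After step 1: q = -1
After step 2: q = 1
After step 3: q = 1
After step 4: q = 1
After step 5: q = 0 ← first occurrence
After step 6: q = 0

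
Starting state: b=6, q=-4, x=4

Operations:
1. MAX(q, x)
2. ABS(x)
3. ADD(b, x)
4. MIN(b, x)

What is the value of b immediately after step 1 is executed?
b = 6

Tracing b through execution:
Initial: b = 6
After step 1 (MAX(q, x)): b = 6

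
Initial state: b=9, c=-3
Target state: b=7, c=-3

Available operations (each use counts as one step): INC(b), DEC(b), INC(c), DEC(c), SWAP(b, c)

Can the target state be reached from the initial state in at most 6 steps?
Yes

Path (2 steps): DEC(b) → DEC(b)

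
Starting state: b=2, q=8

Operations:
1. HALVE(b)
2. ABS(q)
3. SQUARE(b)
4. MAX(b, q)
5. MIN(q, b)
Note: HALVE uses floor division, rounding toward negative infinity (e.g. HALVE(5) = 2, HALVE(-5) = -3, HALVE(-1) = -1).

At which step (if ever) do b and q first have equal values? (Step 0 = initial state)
Step 4

b and q first become equal after step 4.

Comparing values at each step:
Initial: b=2, q=8
After step 1: b=1, q=8
After step 2: b=1, q=8
After step 3: b=1, q=8
After step 4: b=8, q=8 ← equal!
After step 5: b=8, q=8 ← equal!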